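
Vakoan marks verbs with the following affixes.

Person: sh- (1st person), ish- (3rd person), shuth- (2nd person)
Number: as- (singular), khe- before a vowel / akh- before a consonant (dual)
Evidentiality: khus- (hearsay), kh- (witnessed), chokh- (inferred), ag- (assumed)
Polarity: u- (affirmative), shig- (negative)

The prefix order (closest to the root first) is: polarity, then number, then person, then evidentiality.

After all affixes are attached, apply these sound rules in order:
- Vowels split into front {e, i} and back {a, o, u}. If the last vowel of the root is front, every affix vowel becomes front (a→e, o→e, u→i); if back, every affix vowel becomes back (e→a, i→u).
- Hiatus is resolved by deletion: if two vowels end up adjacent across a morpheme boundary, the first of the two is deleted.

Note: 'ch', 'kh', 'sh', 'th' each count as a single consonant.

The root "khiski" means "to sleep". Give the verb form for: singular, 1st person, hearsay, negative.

khisshesshigkhiski

Attach polarity negative shig- → shigkhiski.
Attach number singular as- → asshigkhiski.
Attach person 1st person sh- → shasshigkhiski.
Attach evidentiality hearsay khus- → khusshasshigkhiski.
Apply vowel harmony: khusshasshigkhiski → khisshesshigkhiski.
Vowel deletion: no change.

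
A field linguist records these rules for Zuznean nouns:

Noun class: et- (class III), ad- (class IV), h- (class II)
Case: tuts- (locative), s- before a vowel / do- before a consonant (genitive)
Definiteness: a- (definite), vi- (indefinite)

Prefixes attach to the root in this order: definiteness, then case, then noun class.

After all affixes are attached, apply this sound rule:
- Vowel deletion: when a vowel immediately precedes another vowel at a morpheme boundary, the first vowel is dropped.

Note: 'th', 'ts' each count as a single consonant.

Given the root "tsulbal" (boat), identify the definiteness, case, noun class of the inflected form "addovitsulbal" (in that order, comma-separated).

indefinite, genitive, class IV

Segment: ad-do-vi-tsulbal.
definiteness: vi- → indefinite.
case: s/do- → genitive.
noun class: ad- → class IV.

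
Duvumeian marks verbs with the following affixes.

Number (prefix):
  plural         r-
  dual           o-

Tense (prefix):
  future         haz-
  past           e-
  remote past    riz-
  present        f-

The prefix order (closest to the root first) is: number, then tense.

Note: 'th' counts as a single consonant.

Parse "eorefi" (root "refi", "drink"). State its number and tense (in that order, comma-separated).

dual, past

Segment: e-o-refi.
number: o- → dual.
tense: e- → past.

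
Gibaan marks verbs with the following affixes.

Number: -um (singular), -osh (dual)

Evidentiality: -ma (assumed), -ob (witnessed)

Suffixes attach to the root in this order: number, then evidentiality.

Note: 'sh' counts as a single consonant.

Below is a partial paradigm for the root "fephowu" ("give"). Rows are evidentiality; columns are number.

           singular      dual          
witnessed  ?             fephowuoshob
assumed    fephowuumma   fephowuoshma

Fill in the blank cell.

Attach number singular -um → fephowuum.
Attach evidentiality witnessed -ob → fephowuumob.

fephowuumob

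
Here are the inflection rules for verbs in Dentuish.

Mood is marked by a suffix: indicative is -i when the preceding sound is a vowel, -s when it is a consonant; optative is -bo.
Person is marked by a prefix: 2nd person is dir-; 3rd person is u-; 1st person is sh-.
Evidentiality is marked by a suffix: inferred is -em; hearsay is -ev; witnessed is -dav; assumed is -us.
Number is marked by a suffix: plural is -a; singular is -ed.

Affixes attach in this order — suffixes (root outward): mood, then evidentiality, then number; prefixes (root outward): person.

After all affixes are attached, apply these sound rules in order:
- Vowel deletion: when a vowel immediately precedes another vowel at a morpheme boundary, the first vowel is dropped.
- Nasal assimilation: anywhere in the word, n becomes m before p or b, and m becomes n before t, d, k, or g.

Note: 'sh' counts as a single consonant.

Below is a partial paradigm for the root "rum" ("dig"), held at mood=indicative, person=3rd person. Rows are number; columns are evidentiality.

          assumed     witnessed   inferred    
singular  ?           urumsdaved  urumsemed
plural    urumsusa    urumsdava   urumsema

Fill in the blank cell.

Attach mood indicative -s (after consonant 'm') → rums.
Attach evidentiality assumed -us → rumsus.
Attach person 3rd person u- → urumsus.
Attach number singular -ed → urumsused.
Vowel deletion: no change.
Nasal assimilation: no change.

urumsused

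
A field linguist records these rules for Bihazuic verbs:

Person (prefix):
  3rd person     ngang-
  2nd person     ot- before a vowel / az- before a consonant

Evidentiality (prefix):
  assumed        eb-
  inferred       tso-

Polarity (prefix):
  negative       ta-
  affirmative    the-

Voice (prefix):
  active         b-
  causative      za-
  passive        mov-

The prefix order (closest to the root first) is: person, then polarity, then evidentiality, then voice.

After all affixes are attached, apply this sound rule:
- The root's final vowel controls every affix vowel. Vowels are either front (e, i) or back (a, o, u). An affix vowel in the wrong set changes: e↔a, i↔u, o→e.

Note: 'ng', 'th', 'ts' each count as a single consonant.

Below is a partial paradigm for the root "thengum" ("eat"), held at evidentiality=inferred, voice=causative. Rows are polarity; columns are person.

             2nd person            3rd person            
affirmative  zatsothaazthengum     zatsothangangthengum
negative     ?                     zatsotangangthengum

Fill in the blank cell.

zatsotaazthengum

Attach person 2nd person az- (before consonant 'th') → azthengum.
Attach polarity negative ta- → taazthengum.
Attach evidentiality inferred tso- → tsotaazthengum.
Attach voice causative za- → zatsotaazthengum.
Vowel harmony: no change.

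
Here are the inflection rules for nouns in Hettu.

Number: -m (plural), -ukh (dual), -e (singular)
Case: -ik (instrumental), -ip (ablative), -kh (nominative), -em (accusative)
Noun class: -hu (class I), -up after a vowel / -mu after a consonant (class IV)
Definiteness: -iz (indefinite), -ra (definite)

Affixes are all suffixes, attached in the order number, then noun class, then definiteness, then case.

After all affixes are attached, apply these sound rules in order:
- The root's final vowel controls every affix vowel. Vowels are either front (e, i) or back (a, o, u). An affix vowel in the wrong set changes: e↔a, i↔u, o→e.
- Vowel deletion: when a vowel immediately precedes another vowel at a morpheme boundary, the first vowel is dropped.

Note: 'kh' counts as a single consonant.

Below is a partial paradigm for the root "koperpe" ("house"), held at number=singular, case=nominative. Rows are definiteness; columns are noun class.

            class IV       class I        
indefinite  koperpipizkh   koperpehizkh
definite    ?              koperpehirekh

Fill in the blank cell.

koperpiprekh

Attach number singular -e → koperpee.
Attach noun class class IV -up (after vowel 'e') → koperpeeup.
Attach definiteness definite -ra → koperpeeupra.
Attach case nominative -kh → koperpeeuprakh.
Apply vowel harmony: koperpeeuprakh → koperpeeiprekh.
Apply vowel deletion: koperpeeiprekh → koperpiprekh.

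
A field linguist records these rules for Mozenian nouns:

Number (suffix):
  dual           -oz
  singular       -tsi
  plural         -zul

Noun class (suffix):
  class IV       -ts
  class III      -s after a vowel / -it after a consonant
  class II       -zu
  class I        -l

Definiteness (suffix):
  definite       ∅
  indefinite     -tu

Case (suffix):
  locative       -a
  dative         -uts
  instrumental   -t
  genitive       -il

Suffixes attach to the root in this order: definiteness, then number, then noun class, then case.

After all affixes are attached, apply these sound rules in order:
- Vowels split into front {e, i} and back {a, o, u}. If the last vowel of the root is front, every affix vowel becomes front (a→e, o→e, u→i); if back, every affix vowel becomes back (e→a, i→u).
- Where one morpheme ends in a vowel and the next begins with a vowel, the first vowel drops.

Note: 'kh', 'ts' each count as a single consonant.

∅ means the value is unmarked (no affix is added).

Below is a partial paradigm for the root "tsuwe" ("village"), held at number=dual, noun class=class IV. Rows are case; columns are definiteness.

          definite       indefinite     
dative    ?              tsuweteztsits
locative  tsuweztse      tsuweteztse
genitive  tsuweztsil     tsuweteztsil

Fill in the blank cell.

tsuweztsits

definiteness = definite: zero marking, form stays tsuwe.
Attach number dual -oz → tsuweoz.
Attach noun class class IV -ts → tsuweozts.
Attach case dative -uts → tsuweoztsuts.
Apply vowel harmony: tsuweoztsuts → tsuweeztsits.
Apply vowel deletion: tsuweeztsits → tsuweztsits.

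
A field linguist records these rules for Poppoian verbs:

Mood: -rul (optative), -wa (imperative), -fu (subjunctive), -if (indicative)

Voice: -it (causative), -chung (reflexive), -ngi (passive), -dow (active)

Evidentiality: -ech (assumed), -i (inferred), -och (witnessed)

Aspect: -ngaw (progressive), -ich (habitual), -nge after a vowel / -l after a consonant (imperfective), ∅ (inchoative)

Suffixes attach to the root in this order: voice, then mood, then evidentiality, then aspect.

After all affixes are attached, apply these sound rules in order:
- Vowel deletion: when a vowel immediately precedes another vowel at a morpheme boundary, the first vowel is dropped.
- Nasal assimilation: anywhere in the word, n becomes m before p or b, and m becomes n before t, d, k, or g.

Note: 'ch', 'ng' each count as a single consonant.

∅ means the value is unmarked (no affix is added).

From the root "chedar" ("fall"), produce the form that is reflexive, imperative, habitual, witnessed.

chedarchungwochich

Attach voice reflexive -chung → chedarchung.
Attach mood imperative -wa → chedarchungwa.
Attach evidentiality witnessed -och → chedarchungwaoch.
Attach aspect habitual -ich → chedarchungwaochich.
Apply vowel deletion: chedarchungwaochich → chedarchungwochich.
Nasal assimilation: no change.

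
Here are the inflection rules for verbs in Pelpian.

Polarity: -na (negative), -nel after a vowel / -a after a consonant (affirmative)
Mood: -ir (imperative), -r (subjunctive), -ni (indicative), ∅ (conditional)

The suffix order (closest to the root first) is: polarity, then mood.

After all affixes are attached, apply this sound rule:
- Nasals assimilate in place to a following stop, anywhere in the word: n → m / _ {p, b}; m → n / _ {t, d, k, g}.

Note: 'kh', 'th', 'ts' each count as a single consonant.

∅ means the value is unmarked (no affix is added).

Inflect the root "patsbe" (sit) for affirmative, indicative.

patsbenelni

Attach polarity affirmative -nel (after vowel 'e') → patsbenel.
Attach mood indicative -ni → patsbenelni.
Nasal assimilation: no change.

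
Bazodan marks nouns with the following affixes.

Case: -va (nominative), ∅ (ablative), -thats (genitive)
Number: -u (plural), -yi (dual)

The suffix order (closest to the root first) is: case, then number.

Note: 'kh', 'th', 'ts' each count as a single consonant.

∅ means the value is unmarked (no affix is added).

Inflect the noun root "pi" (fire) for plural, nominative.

Attach case nominative -va → piva.
Attach number plural -u → pivau.

pivau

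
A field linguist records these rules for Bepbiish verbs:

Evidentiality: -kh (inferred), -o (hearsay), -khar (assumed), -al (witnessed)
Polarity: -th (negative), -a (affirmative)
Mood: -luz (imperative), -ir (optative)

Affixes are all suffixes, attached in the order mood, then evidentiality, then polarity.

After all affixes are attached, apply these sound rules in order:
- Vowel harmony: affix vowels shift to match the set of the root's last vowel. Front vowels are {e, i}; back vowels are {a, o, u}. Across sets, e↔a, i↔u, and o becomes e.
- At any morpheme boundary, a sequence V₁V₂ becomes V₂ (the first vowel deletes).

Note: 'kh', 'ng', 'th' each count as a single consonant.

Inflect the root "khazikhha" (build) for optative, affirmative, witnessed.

khazikhhurala

Attach mood optative -ir → khazikhhair.
Attach evidentiality witnessed -al → khazikhhairal.
Attach polarity affirmative -a → khazikhhairala.
Apply vowel harmony: khazikhhairala → khazikhhaurala.
Apply vowel deletion: khazikhhaurala → khazikhhurala.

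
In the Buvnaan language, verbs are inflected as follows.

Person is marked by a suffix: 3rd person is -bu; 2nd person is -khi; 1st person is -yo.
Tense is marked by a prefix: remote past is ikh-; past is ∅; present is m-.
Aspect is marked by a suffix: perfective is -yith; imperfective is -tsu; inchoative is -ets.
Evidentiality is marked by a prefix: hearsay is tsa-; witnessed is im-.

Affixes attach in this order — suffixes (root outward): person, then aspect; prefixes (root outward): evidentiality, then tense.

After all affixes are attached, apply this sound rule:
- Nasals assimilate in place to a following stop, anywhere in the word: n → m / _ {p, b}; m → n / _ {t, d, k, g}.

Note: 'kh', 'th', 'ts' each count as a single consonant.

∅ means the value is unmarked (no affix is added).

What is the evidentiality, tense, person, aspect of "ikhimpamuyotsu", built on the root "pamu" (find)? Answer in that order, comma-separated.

witnessed, remote past, 1st person, imperfective

Segment: ikh-im-pamu-yo-tsu.
evidentiality: im- → witnessed.
tense: ikh- → remote past.
person: -yo → 1st person.
aspect: -tsu → imperfective.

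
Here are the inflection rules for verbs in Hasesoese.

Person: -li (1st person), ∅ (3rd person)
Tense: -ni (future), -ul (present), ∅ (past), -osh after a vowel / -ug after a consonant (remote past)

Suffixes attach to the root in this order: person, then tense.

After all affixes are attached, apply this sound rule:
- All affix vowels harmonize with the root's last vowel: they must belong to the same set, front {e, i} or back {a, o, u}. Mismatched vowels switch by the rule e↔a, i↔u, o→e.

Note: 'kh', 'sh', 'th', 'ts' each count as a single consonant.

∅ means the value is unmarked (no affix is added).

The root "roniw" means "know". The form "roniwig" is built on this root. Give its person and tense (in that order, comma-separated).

3rd person, remote past

Segment: roniw-ug.
person: ∅ → 3rd person.
tense: -osh/ug → remote past.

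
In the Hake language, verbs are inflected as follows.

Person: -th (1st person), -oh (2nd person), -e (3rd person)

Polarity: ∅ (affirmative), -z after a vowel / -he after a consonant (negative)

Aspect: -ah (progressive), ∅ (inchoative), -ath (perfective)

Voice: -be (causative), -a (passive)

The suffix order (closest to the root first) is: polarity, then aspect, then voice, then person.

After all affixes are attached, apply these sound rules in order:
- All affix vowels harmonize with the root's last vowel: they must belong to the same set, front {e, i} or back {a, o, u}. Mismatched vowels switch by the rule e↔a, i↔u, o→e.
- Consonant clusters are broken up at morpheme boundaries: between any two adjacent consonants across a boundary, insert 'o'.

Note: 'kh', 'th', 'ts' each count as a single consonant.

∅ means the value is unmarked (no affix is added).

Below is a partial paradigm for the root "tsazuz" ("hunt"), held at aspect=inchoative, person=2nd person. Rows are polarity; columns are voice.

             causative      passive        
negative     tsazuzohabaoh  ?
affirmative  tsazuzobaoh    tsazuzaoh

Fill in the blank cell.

Attach polarity negative -he (after consonant 'z') → tsazuzhe.
aspect = inchoative: zero marking, form stays tsazuzhe.
Attach voice passive -a → tsazuzhea.
Attach person 2nd person -oh → tsazuzheaoh.
Apply vowel harmony: tsazuzheaoh → tsazuzhaaoh.
Apply epenthesis: tsazuzhaaoh → tsazuzohaaoh.

tsazuzohaaoh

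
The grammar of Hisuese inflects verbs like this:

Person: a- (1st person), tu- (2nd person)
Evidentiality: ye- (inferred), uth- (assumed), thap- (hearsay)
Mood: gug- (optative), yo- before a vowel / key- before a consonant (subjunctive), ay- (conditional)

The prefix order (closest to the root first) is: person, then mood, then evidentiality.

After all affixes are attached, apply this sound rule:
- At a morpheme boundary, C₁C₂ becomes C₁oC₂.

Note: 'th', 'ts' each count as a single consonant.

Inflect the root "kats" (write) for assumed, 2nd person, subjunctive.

uthokeyotukats

Attach person 2nd person tu- → tukats.
Attach mood subjunctive key- (before consonant 't') → keytukats.
Attach evidentiality assumed uth- → uthkeytukats.
Apply epenthesis: uthkeytukats → uthokeyotukats.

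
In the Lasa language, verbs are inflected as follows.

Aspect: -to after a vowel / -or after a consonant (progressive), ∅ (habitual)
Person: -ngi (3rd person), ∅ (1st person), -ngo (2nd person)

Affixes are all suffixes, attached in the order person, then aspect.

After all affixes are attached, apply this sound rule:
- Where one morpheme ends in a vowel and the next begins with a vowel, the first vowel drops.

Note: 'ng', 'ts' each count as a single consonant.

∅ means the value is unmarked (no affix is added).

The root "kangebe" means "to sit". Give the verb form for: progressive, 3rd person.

Attach person 3rd person -ngi → kangebengi.
Attach aspect progressive -to (after vowel 'i') → kangebengito.
Vowel deletion: no change.

kangebengito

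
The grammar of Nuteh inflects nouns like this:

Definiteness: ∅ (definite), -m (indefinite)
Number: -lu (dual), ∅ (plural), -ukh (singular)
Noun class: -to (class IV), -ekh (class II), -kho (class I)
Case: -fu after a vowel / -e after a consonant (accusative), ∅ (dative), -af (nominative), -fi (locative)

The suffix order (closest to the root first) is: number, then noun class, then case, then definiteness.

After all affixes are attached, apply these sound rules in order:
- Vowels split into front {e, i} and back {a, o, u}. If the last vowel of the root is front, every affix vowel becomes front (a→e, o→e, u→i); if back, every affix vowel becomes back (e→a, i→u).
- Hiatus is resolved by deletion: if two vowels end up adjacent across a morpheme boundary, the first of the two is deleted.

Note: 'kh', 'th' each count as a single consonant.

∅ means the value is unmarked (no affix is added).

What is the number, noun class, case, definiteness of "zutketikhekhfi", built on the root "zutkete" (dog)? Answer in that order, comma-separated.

singular, class II, locative, definite

Segment: zutkete-ukh-ekh-fi.
number: -ukh → singular.
noun class: -ekh → class II.
case: -fi → locative.
definiteness: ∅ → definite.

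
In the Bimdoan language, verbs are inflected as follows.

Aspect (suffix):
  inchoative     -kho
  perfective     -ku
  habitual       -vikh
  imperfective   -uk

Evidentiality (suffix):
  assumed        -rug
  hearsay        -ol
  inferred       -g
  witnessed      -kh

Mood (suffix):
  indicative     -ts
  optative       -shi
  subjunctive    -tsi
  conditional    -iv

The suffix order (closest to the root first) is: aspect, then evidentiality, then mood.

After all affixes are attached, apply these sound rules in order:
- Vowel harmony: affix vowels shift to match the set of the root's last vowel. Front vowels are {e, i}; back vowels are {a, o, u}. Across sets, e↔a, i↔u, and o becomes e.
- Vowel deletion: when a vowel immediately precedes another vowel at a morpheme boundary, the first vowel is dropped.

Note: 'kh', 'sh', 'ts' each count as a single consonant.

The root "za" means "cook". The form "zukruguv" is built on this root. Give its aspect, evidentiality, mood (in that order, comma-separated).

imperfective, assumed, conditional

Segment: za-uk-rug-iv.
aspect: -uk → imperfective.
evidentiality: -rug → assumed.
mood: -iv → conditional.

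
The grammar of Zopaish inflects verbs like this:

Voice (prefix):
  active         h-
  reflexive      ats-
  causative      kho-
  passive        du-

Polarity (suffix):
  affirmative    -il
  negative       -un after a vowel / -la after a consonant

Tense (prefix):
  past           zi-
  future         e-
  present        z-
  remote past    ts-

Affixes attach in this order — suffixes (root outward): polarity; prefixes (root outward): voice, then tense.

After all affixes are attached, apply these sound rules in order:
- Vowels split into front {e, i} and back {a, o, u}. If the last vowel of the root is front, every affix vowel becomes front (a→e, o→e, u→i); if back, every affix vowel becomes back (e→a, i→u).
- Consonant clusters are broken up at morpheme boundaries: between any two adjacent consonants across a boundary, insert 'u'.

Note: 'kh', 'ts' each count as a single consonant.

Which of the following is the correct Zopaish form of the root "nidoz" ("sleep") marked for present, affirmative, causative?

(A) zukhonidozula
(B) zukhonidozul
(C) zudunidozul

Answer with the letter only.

B

Attach voice causative kho- → khonidoz.
Attach polarity affirmative -il → khonidozil.
Attach tense present z- → zkhonidozil.
Apply vowel harmony: zkhonidozil → zkhonidozul.
Apply epenthesis: zkhonidozul → zukhonidozul.
So the correct form is zukhonidozul, option (B).
(C) zudunidozul is wrong: it uses passive instead of causative for voice.
(A) zukhonidozula is wrong: it uses negative instead of affirmative for polarity.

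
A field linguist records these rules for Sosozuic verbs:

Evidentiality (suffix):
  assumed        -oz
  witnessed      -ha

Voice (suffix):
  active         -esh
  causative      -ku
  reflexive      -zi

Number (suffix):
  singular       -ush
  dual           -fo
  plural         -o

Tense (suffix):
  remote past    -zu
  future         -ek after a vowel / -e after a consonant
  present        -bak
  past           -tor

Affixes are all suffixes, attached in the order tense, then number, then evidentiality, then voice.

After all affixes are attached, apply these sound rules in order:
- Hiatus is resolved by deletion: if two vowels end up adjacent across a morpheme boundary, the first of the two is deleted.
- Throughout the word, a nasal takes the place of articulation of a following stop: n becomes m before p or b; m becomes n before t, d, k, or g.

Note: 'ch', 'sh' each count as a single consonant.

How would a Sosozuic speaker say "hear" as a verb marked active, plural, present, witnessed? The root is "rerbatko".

rerbatkobakohesh

Attach tense present -bak → rerbatkobak.
Attach number plural -o → rerbatkobako.
Attach evidentiality witnessed -ha → rerbatkobakoha.
Attach voice active -esh → rerbatkobakohaesh.
Apply vowel deletion: rerbatkobakohaesh → rerbatkobakohesh.
Nasal assimilation: no change.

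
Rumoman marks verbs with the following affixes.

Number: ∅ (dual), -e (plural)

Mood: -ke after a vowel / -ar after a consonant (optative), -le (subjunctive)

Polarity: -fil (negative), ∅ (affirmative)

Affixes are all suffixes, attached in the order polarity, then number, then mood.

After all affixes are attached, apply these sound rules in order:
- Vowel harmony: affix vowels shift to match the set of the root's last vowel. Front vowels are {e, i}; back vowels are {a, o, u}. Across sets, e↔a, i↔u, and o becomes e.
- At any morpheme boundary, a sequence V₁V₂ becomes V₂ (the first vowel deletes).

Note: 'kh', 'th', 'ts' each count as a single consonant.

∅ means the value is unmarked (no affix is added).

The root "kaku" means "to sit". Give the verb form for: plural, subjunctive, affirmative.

polarity = affirmative: zero marking, form stays kaku.
Attach number plural -e → kakue.
Attach mood subjunctive -le → kakuele.
Apply vowel harmony: kakuele → kakuala.
Apply vowel deletion: kakuala → kakala.

kakala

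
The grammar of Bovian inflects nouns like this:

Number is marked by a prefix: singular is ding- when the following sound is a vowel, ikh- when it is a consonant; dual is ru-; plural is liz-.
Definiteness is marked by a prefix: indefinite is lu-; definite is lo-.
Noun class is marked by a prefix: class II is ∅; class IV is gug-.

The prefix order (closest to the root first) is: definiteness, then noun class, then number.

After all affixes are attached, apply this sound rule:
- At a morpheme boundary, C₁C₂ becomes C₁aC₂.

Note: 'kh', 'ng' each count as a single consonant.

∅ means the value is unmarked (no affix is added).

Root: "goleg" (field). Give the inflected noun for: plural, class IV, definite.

lizagugalogoleg

Attach definiteness definite lo- → logoleg.
Attach noun class class IV gug- → guglogoleg.
Attach number plural liz- → lizguglogoleg.
Apply epenthesis: lizguglogoleg → lizagugalogoleg.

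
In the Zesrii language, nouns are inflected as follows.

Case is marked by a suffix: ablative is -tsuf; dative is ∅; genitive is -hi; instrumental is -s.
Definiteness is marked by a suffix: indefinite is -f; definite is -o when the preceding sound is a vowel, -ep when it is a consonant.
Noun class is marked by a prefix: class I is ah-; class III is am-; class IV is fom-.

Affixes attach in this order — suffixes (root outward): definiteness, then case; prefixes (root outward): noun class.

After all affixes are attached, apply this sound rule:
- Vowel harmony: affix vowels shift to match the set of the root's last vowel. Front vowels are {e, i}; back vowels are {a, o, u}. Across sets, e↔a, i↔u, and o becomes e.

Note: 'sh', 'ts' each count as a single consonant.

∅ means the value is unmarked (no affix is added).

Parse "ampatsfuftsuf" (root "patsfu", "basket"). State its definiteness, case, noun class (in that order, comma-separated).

Segment: am-patsfu-f-tsuf.
definiteness: -f → indefinite.
case: -tsuf → ablative.
noun class: am- → class III.

indefinite, ablative, class III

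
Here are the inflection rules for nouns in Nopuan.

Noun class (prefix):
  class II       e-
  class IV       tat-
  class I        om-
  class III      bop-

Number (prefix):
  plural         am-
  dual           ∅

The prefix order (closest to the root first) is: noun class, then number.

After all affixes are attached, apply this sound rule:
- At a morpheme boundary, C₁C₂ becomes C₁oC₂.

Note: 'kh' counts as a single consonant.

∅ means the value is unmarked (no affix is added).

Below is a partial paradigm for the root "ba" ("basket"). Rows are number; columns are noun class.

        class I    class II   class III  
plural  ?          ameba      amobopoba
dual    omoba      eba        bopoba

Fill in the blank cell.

amomoba

Attach noun class class I om- → omba.
Attach number plural am- → amomba.
Apply epenthesis: amomba → amomoba.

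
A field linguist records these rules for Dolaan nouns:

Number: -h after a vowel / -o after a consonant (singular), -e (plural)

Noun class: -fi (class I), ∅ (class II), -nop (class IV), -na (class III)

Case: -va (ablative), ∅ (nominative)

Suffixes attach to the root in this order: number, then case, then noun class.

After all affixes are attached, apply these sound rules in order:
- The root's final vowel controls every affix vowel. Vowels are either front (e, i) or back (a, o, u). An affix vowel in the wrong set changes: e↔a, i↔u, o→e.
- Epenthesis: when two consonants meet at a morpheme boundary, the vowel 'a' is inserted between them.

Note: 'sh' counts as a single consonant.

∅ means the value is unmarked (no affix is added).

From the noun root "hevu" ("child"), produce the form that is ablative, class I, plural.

hevuavafu

Attach number plural -e → hevue.
Attach case ablative -va → hevueva.
Attach noun class class I -fi → hevuevafi.
Apply vowel harmony: hevuevafi → hevuavafu.
Epenthesis: no change.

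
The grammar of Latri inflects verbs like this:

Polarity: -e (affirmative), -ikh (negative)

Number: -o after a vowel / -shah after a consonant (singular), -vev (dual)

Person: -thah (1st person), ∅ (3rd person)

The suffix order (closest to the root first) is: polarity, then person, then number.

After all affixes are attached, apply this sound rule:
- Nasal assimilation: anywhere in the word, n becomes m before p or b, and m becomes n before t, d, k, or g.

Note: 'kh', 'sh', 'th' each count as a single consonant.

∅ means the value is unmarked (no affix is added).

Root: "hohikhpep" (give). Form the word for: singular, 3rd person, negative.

Attach polarity negative -ikh → hohikhpepikh.
person = 3rd person: zero marking, form stays hohikhpepikh.
Attach number singular -shah (after consonant 'kh') → hohikhpepikhshah.
Nasal assimilation: no change.

hohikhpepikhshah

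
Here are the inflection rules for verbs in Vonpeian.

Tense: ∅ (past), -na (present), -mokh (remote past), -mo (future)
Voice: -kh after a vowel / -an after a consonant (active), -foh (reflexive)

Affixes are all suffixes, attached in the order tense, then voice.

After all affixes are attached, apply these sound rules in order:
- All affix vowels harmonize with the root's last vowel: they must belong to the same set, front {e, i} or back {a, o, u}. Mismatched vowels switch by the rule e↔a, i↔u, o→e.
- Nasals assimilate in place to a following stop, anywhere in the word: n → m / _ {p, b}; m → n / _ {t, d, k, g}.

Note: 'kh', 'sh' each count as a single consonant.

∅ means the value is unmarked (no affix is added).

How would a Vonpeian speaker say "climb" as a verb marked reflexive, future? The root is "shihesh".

shiheshmefeh

Attach tense future -mo → shiheshmo.
Attach voice reflexive -foh → shiheshmofoh.
Apply vowel harmony: shiheshmofoh → shiheshmefeh.
Nasal assimilation: no change.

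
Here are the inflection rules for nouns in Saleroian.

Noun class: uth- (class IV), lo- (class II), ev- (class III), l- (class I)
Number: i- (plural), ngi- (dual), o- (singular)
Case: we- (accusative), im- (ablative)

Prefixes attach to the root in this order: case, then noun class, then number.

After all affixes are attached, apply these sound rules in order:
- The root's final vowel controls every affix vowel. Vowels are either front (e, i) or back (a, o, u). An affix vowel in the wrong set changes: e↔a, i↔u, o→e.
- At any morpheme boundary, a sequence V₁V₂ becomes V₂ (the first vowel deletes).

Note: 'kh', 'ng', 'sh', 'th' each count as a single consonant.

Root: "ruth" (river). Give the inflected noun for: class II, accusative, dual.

Attach case accusative we- → weruth.
Attach noun class class II lo- → loweruth.
Attach number dual ngi- → ngiloweruth.
Apply vowel harmony: ngiloweruth → ngulowaruth.
Vowel deletion: no change.

ngulowaruth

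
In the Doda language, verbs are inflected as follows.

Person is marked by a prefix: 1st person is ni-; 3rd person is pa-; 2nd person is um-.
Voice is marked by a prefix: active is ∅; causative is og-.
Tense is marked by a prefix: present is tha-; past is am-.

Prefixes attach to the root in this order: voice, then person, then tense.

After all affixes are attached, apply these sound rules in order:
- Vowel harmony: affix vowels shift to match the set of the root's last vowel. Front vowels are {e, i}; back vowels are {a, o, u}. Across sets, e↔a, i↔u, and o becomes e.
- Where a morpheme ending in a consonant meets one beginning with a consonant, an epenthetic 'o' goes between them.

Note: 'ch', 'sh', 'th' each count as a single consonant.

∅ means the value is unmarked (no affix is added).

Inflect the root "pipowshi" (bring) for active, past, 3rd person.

emopepipowshi

voice = active: zero marking, form stays pipowshi.
Attach person 3rd person pa- → papipowshi.
Attach tense past am- → ampapipowshi.
Apply vowel harmony: ampapipowshi → empepipowshi.
Apply epenthesis: empepipowshi → emopepipowshi.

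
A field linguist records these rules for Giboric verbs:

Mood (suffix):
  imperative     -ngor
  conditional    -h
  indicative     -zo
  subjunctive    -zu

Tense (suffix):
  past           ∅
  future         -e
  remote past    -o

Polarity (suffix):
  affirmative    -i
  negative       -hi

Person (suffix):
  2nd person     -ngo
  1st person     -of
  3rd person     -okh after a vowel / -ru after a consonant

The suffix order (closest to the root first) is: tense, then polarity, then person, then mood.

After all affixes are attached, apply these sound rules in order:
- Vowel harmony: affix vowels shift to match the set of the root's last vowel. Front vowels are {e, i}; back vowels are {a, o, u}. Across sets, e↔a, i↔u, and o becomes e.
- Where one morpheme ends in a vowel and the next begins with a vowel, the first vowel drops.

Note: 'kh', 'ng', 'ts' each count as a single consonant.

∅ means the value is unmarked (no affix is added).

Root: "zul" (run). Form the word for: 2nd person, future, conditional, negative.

zulahungoh

Attach tense future -e → zule.
Attach polarity negative -hi → zulehi.
Attach person 2nd person -ngo → zulehingo.
Attach mood conditional -h → zulehingoh.
Apply vowel harmony: zulehingoh → zulahungoh.
Vowel deletion: no change.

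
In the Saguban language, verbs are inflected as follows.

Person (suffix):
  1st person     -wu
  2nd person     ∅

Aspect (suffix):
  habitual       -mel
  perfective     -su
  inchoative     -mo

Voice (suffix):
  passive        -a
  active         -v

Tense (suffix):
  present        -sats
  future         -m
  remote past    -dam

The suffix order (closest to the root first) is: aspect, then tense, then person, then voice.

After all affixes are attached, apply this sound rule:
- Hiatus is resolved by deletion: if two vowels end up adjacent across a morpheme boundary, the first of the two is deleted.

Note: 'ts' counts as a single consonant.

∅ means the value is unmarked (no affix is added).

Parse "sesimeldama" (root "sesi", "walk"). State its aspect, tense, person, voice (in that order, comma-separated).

Segment: sesi-mel-dam-a.
aspect: -mel → habitual.
tense: -dam → remote past.
person: ∅ → 2nd person.
voice: -a → passive.

habitual, remote past, 2nd person, passive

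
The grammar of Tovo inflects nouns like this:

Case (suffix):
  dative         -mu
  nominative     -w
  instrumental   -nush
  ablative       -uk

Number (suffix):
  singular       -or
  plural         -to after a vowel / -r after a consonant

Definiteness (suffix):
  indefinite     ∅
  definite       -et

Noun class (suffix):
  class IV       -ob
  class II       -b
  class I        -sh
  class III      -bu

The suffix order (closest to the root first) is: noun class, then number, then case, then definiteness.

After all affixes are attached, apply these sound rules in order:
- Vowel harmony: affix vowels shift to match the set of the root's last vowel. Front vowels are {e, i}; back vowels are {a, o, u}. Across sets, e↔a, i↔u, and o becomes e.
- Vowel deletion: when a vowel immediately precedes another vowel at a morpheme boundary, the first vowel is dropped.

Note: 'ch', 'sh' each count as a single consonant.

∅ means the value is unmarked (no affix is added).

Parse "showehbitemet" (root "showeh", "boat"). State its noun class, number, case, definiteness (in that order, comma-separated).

Segment: showeh-bu-to-mu-et.
noun class: -bu → class III.
number: -to/r → plural.
case: -mu → dative.
definiteness: -et → definite.

class III, plural, dative, definite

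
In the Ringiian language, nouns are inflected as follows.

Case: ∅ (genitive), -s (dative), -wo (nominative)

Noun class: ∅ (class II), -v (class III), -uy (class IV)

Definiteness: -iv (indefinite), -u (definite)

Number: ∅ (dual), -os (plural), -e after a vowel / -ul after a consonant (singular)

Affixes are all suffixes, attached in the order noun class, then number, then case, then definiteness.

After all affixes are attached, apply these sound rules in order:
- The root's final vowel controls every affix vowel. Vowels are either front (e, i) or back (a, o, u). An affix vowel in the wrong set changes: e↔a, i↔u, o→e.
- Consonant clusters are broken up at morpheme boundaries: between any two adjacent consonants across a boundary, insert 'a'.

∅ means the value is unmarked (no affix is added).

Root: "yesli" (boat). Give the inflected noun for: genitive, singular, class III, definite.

yeslivili

Attach noun class class III -v → yesliv.
Attach number singular -ul (after consonant 'v') → yeslivul.
case = genitive: zero marking, form stays yeslivul.
Attach definiteness definite -u → yeslivulu.
Apply vowel harmony: yeslivulu → yeslivili.
Epenthesis: no change.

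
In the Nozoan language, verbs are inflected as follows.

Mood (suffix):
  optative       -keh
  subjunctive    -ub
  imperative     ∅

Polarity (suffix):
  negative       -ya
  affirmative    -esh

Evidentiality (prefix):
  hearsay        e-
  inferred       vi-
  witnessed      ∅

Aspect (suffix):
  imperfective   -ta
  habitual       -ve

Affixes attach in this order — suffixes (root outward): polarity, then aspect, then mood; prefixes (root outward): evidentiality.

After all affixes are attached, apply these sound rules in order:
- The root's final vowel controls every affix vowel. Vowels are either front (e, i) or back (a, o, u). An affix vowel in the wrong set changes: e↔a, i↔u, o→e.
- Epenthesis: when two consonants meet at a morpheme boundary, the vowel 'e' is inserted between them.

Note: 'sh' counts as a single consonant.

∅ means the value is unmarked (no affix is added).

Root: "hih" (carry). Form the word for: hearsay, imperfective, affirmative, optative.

Attach polarity affirmative -esh → hihesh.
Attach aspect imperfective -ta → hiheshta.
Attach evidentiality hearsay e- → ehiheshta.
Attach mood optative -keh → ehiheshtakeh.
Apply vowel harmony: ehiheshtakeh → ehiheshtekeh.
Apply epenthesis: ehiheshtekeh → ehiheshetekeh.

ehiheshetekeh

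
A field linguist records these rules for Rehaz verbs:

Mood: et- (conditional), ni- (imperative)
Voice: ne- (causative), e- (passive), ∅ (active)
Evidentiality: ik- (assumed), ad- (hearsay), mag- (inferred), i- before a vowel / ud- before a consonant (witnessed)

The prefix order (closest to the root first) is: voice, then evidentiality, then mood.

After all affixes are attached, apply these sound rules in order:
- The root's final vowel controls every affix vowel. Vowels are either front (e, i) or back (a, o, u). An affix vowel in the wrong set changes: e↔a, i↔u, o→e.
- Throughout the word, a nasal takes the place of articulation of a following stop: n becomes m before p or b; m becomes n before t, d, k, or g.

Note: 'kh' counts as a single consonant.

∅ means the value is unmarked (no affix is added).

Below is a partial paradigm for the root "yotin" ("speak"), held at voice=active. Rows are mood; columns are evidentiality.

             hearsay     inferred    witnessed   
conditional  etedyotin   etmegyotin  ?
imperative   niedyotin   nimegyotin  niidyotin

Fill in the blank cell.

etidyotin

voice = active: zero marking, form stays yotin.
Attach evidentiality witnessed ud- (before consonant 'y') → udyotin.
Attach mood conditional et- → etudyotin.
Apply vowel harmony: etudyotin → etidyotin.
Nasal assimilation: no change.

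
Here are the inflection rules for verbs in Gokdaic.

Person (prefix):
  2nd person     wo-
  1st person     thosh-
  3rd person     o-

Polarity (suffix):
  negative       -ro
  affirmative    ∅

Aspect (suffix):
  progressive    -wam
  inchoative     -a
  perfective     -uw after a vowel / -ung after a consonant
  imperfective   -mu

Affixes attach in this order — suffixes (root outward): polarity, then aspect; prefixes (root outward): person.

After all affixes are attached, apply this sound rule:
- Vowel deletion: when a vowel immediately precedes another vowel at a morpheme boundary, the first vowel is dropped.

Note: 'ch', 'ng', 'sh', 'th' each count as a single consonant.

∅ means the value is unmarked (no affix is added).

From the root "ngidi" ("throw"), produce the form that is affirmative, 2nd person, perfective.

wongiduw

polarity = affirmative: zero marking, form stays ngidi.
Attach person 2nd person wo- → wongidi.
Attach aspect perfective -uw (after vowel 'i') → wongidiuw.
Apply vowel deletion: wongidiuw → wongiduw.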